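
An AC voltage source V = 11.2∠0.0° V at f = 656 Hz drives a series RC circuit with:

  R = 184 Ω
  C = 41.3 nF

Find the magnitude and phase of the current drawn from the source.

Step 1 — Angular frequency: ω = 2π·f = 2π·656 = 4122 rad/s.
Step 2 — Component impedances:
  R: Z = R = 184 Ω
  C: Z = 1/(jωC) = -j/(ω·C) = 0 - j5874 Ω
Step 3 — Series combination: Z_total = R + C = 184 - j5874 Ω = 5877∠-88.2° Ω.
Step 4 — Source phasor: V = 11.2∠0.0° V = 11.2 V.
Step 5 — Ohm's law: I = V / Z_total = (11.2) / (184 - j5874) = 5.966e-05 + j0.001905 A.
Step 6 — Convert to polar: |I| = 0.001906 A, ∠I = 88.2°.

I = 0.001906∠88.2° A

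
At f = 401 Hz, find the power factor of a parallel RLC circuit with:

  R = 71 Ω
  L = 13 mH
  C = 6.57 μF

Step 1 — Angular frequency: ω = 2π·f = 2π·401 = 2520 rad/s.
Step 2 — Component impedances:
  R: Z = R = 71 Ω
  L: Z = jωL = j·2520·0.013 = 0 + j32.75 Ω
  C: Z = 1/(jωC) = -j/(ω·C) = 0 - j60.41 Ω
Step 3 — Parallel combination: 1/Z_total = 1/R + 1/L + 1/C; Z_total = 35.77 + j35.5 Ω = 50.4∠44.8° Ω.
Step 4 — Power factor: PF = cos(φ) = Re(Z)/|Z| = 35.772/50.397 = 0.7098.
Step 5 — Type: Im(Z) = 35.5 ⇒ lagging (phase φ = 44.8°).

PF = 0.7098 (lagging, φ = 44.8°)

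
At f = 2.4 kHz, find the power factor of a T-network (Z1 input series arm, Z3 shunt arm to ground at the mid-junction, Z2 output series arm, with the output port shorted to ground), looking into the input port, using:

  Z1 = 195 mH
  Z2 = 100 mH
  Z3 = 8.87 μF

Step 1 — Angular frequency: ω = 2π·f = 2π·2400 = 1.508e+04 rad/s.
Step 2 — Component impedances:
  Z1: Z = jωL = j·1.508e+04·0.195 = 0 + j2941 Ω
  Z2: Z = jωL = j·1.508e+04·0.1 = 0 + j1508 Ω
  Z3: Z = 1/(jωC) = -j/(ω·C) = 0 - j7.476 Ω
Step 3 — With the output port shorted to ground, the output series arm Z2 runs from the junction to ground; the shunt arm Z3 also runs from the junction to ground. They appear in parallel: Z3 || Z2 = 0 - j7.514 Ω.
Step 4 — Series with input arm Z1: Z_in = Z1 + (Z3 || Z2) = 0 + j2933 Ω = 2933∠90.0° Ω.
Step 5 — Power factor: PF = cos(φ) = Re(Z)/|Z| = 0/2933 = 0.
Step 6 — Type: Im(Z) = 2933 ⇒ lagging (phase φ = 90.0°).

PF = 0 (lagging, φ = 90.0°)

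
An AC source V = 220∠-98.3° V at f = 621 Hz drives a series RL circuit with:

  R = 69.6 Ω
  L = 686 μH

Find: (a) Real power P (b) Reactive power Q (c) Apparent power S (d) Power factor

Step 1 — Angular frequency: ω = 2π·f = 2π·621 = 3902 rad/s.
Step 2 — Component impedances:
  R: Z = R = 69.6 Ω
  L: Z = jωL = j·3902·0.000686 = 0 + j2.677 Ω
Step 3 — Series combination: Z_total = R + L = 69.6 + j2.677 Ω = 69.65∠2.2° Ω.
Step 4 — Source phasor: V = 220∠-98.3° V = -31.76 - j217.7 V.
Step 5 — Current: I = V / Z = -0.5757 - j3.106 A = 3.159∠-100.5° A.
Step 6 — Complex power: S = V·I* = 694.4 + j26.7 VA.
Step 7 — Real power: P = Re(S) = 694.4 W.
Step 8 — Reactive power: Q = Im(S) = 26.7 VAR.
Step 9 — Apparent power: |S| = 694.9 VA.
Step 10 — Power factor: PF = P/|S| = 0.9993 (lagging).

(a) P = 694.4 W  (b) Q = 26.7 VAR  (c) S = 694.9 VA  (d) PF = 0.9993 (lagging)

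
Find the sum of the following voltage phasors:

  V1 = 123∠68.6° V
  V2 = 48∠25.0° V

Step 1 — Convert each phasor to rectangular form:
  V1 = 123·(cos(68.6°) + j·sin(68.6°)) = 44.88 + j114.5 V
  V2 = 48·(cos(25.0°) + j·sin(25.0°)) = 43.5 + j20.29 V
Step 2 — Sum components: V_total = 88.38 + j134.8 V.
Step 3 — Convert to polar: |V_total| = 161.2 V, ∠V_total = 56.7°.

V_total = 161.2∠56.7° V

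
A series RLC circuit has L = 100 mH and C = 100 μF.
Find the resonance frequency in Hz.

Step 1 — Resonance condition Im(Z)=0 gives ω₀ = 1/√(LC).
Step 2 — ω₀ = 1/√(0.1·0.0001) = 316.2 rad/s.
Step 3 — f₀ = ω₀/(2π) = 50.33 Hz.

f₀ = 50.33 Hz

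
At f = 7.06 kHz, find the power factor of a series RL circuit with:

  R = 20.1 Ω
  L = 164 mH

Step 1 — Angular frequency: ω = 2π·f = 2π·7060 = 4.436e+04 rad/s.
Step 2 — Component impedances:
  R: Z = R = 20.1 Ω
  L: Z = jωL = j·4.436e+04·0.164 = 0 + j7275 Ω
Step 3 — Series combination: Z_total = R + L = 20.1 + j7275 Ω = 7275∠89.8° Ω.
Step 4 — Power factor: PF = cos(φ) = Re(Z)/|Z| = 20.1/7275 = 0.002763.
Step 5 — Type: Im(Z) = 7275 ⇒ lagging (phase φ = 89.8°).

PF = 0.002763 (lagging, φ = 89.8°)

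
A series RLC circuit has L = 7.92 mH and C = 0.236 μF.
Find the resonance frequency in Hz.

Step 1 — Resonance condition Im(Z)=0 gives ω₀ = 1/√(LC).
Step 2 — ω₀ = 1/√(0.00792·2.36e-07) = 2.313e+04 rad/s.
Step 3 — f₀ = ω₀/(2π) = 3681 Hz.

f₀ = 3681 Hz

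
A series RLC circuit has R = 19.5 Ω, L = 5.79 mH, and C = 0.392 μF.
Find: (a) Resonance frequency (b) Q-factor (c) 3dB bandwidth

Step 1 — Resonance condition Im(Z)=0 gives ω₀ = 1/√(LC).
Step 2 — ω₀ = 1/√(0.00579·3.92e-07) = 2.099e+04 rad/s.
Step 3 — f₀ = ω₀/(2π) = 3341 Hz.
Step 4 — Series Q: Q = ω₀L/R = 2.099e+04·0.00579/19.5 = 6.232.
Step 5 — 3dB bandwidth: Δω = ω₀/Q = 3368 rad/s; BW = Δω/(2π) = 536 Hz.

(a) f₀ = 3341 Hz  (b) Q = 6.232  (c) BW = 536 Hz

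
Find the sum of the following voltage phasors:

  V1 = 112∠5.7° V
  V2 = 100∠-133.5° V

Step 1 — Convert each phasor to rectangular form:
  V1 = 112·(cos(5.7°) + j·sin(5.7°)) = 111.4 + j11.12 V
  V2 = 100·(cos(-133.5°) + j·sin(-133.5°)) = -68.84 - j72.54 V
Step 2 — Sum components: V_total = 42.61 - j61.41 V.
Step 3 — Convert to polar: |V_total| = 74.75 V, ∠V_total = -55.2°.

V_total = 74.75∠-55.2° V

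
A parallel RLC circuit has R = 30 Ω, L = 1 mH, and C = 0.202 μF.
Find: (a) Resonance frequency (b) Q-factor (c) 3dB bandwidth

Step 1 — Resonance: ω₀ = 1/√(LC) = 1/√(0.001·2.02e-07) = 7.036e+04 rad/s.
Step 2 — f₀ = ω₀/(2π) = 1.12e+04 Hz.
Step 3 — Parallel Q: Q = R/(ω₀L) = 30/(7.036e+04·0.001) = 0.4264.
Step 4 — Bandwidth: Δω = ω₀/Q = 1.65e+05 rad/s; BW = Δω/(2π) = 2.626e+04 Hz.

(a) f₀ = 1.12e+04 Hz  (b) Q = 0.4264  (c) BW = 2.626e+04 Hz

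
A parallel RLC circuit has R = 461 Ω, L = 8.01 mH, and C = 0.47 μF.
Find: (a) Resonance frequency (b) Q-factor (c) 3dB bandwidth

Step 1 — Resonance: ω₀ = 1/√(LC) = 1/√(0.00801·4.7e-07) = 1.63e+04 rad/s.
Step 2 — f₀ = ω₀/(2π) = 2594 Hz.
Step 3 — Parallel Q: Q = R/(ω₀L) = 461/(1.63e+04·0.00801) = 3.531.
Step 4 — Bandwidth: Δω = ω₀/Q = 4615 rad/s; BW = Δω/(2π) = 734.5 Hz.

(a) f₀ = 2594 Hz  (b) Q = 3.531  (c) BW = 734.5 Hz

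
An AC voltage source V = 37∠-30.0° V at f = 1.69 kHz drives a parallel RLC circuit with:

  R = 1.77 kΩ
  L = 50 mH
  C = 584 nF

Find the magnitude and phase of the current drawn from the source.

Step 1 — Angular frequency: ω = 2π·f = 2π·1690 = 1.062e+04 rad/s.
Step 2 — Component impedances:
  R: Z = R = 1770 Ω
  L: Z = jωL = j·1.062e+04·0.05 = 0 + j530.9 Ω
  C: Z = 1/(jωC) = -j/(ω·C) = 0 - j161.3 Ω
Step 3 — Parallel combination: 1/Z_total = 1/R + 1/L + 1/C; Z_total = 29.79 - j227.7 Ω = 229.6∠-82.5° Ω.
Step 4 — Source phasor: V = 37∠-30.0° V = 32.04 - j18.5 V.
Step 5 — Ohm's law: I = V / Z_total = (32.04 - j18.5) / (29.79 - j227.7) = 0.09798 + j0.1279 A.
Step 6 — Convert to polar: |I| = 0.1611 A, ∠I = 52.5°.

I = 0.1611∠52.5° A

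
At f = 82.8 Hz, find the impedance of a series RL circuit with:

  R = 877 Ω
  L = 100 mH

Step 1 — Angular frequency: ω = 2π·f = 2π·82.8 = 520.2 rad/s.
Step 2 — Component impedances:
  R: Z = R = 877 Ω
  L: Z = jωL = j·520.2·0.1 = 0 + j52.02 Ω
Step 3 — Series combination: Z_total = R + L = 877 + j52.02 Ω = 878.5∠3.4° Ω.

Z = 877 + j52.02 Ω = 878.5∠3.4° Ω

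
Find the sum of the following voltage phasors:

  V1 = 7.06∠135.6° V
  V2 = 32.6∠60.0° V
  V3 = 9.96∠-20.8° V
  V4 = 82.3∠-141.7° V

Step 1 — Convert each phasor to rectangular form:
  V1 = 7.06·(cos(135.6°) + j·sin(135.6°)) = -5.044 + j4.94 V
  V2 = 32.6·(cos(60.0°) + j·sin(60.0°)) = 16.3 + j28.23 V
  V3 = 9.96·(cos(-20.8°) + j·sin(-20.8°)) = 9.311 - j3.537 V
  V4 = 82.3·(cos(-141.7°) + j·sin(-141.7°)) = -64.59 - j51.01 V
Step 2 — Sum components: V_total = -44.02 - j21.37 V.
Step 3 — Convert to polar: |V_total| = 48.93 V, ∠V_total = -154.1°.

V_total = 48.93∠-154.1° V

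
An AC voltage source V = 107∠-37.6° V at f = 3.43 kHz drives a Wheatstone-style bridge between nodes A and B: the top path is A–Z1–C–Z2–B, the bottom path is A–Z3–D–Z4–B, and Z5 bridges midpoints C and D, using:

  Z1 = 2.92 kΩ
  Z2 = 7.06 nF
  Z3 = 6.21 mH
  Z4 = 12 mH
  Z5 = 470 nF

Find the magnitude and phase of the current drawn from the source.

Step 1 — Angular frequency: ω = 2π·f = 2π·3430 = 2.155e+04 rad/s.
Step 2 — Component impedances:
  Z1: Z = R = 2920 Ω
  Z2: Z = 1/(jωC) = -j/(ω·C) = 0 - j6572 Ω
  Z3: Z = jωL = j·2.155e+04·0.00621 = 0 + j133.8 Ω
  Z4: Z = jωL = j·2.155e+04·0.012 = 0 + j258.6 Ω
  Z5: Z = 1/(jωC) = -j/(ω·C) = 0 - j98.73 Ω
Step 3 — Bridge requires nodal analysis (the Z5 bridge couples midpoints C and D, so the two paths cannot be reduced to a simple series/parallel combination). Setting node B to ground and injecting 1 A at node A, the 3-node admittance system at A, C, D solves to V_A = Z_AB = 6.503 + j402.8 Ω = 402.9∠89.1° Ω.
Step 4 — Source phasor: V = 107∠-37.6° V = 84.77 - j65.29 V.
Step 5 — Ohm's law: I = V / Z_total = (84.77 - j65.29) / (6.503 + j402.8) = -0.1586 - j0.213 A.
Step 6 — Convert to polar: |I| = 0.2656 A, ∠I = -126.7°.

I = 0.2656∠-126.7° A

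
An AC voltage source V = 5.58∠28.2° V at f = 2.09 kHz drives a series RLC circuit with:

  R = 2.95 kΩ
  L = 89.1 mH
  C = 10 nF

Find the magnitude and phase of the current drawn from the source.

Step 1 — Angular frequency: ω = 2π·f = 2π·2090 = 1.313e+04 rad/s.
Step 2 — Component impedances:
  R: Z = R = 2950 Ω
  L: Z = jωL = j·1.313e+04·0.0891 = 0 + j1170 Ω
  C: Z = 1/(jωC) = -j/(ω·C) = 0 - j7615 Ω
Step 3 — Series combination: Z_total = R + L + C = 2950 - j6445 Ω = 7088∠-65.4° Ω.
Step 4 — Source phasor: V = 5.58∠28.2° V = 4.918 + j2.637 V.
Step 5 — Ohm's law: I = V / Z_total = (4.918 + j2.637) / (2950 - j6445) = -4.951e-05 + j0.0007857 A.
Step 6 — Convert to polar: |I| = 0.0007872 A, ∠I = 93.6°.

I = 0.0007872∠93.6° A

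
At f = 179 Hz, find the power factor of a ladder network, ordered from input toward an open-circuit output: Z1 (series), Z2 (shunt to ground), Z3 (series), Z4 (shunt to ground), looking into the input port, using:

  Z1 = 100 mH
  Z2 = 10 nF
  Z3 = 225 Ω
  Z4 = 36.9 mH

Step 1 — Angular frequency: ω = 2π·f = 2π·179 = 1125 rad/s.
Step 2 — Component impedances:
  Z1: Z = jωL = j·1125·0.1 = 0 + j112.5 Ω
  Z2: Z = 1/(jωC) = -j/(ω·C) = 0 - j8.891e+04 Ω
  Z3: Z = R = 225 Ω
  Z4: Z = jωL = j·1125·0.0369 = 0 + j41.5 Ω
Step 3 — Ladder network (open output): work backward from the far end, alternating series and parallel combinations. Z_in = 225.2 + j153.4 Ω = 272.5∠34.3° Ω.
Step 4 — Power factor: PF = cos(φ) = Re(Z)/|Z| = 225.21/272.5 = 0.8265.
Step 5 — Type: Im(Z) = 153.4 ⇒ lagging (phase φ = 34.3°).

PF = 0.8265 (lagging, φ = 34.3°)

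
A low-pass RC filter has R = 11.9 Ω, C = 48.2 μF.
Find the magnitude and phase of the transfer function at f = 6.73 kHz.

Step 1 — Angular frequency: ω = 2π·6730 = 4.229e+04 rad/s.
Step 2 — Transfer function: H(jω) = 1/(1 + jωRC).
Step 3 — Denominator: 1 + jωRC = 1 + j·4.229e+04·11.9·4.82e-05 = 1 + j24.25.
Step 4 — H = 0.001697 - j0.04116.
Step 5 — Magnitude: |H| = 0.04119 (-27.7 dB); phase: φ = -87.6°.

|H| = 0.04119 (-27.7 dB), φ = -87.6°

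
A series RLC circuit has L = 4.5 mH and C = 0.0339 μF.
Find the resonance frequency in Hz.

Step 1 — Resonance condition Im(Z)=0 gives ω₀ = 1/√(LC).
Step 2 — ω₀ = 1/√(0.0045·3.39e-08) = 8.096e+04 rad/s.
Step 3 — f₀ = ω₀/(2π) = 1.289e+04 Hz.

f₀ = 1.289e+04 Hz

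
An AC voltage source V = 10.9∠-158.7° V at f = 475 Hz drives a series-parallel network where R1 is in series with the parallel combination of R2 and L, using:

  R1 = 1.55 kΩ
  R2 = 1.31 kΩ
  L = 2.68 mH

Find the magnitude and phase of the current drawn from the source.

Step 1 — Angular frequency: ω = 2π·f = 2π·475 = 2985 rad/s.
Step 2 — Component impedances:
  R1: Z = R = 1550 Ω
  R2: Z = R = 1310 Ω
  L: Z = jωL = j·2985·0.00268 = 0 + j7.998 Ω
Step 3 — Parallel branch: R2 || L = 1/(1/R2 + 1/L) = 0.04883 + j7.998 Ω.
Step 4 — Series with R1: Z_total = R1 + (R2 || L) = 1550 + j7.998 Ω = 1550∠0.3° Ω.
Step 5 — Source phasor: V = 10.9∠-158.7° V = -10.16 - j3.959 V.
Step 6 — Ohm's law: I = V / Z_total = (-10.16 - j3.959) / (1550 + j7.998) = -0.006565 - j0.002521 A.
Step 7 — Convert to polar: |I| = 0.007032 A, ∠I = -159.0°.

I = 0.007032∠-159.0° A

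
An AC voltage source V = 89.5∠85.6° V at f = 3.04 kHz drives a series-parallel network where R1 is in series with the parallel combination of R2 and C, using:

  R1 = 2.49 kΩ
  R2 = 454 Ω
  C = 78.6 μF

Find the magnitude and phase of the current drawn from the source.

Step 1 — Angular frequency: ω = 2π·f = 2π·3040 = 1.91e+04 rad/s.
Step 2 — Component impedances:
  R1: Z = R = 2490 Ω
  R2: Z = R = 454 Ω
  C: Z = 1/(jωC) = -j/(ω·C) = 0 - j0.6661 Ω
Step 3 — Parallel branch: R2 || C = 1/(1/R2 + 1/C) = 0.0009772 - j0.6661 Ω.
Step 4 — Series with R1: Z_total = R1 + (R2 || C) = 2490 - j0.6661 Ω = 2490∠-0.0° Ω.
Step 5 — Source phasor: V = 89.5∠85.6° V = 6.866 + j89.24 V.
Step 6 — Ohm's law: I = V / Z_total = (6.866 + j89.24) / (2490 - j0.6661) = 0.002748 + j0.03584 A.
Step 7 — Convert to polar: |I| = 0.03594 A, ∠I = 85.6°.

I = 0.03594∠85.6° A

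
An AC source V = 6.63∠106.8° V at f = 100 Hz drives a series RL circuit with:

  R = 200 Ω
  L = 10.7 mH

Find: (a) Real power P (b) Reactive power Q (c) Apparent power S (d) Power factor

Step 1 — Angular frequency: ω = 2π·f = 2π·100 = 628.3 rad/s.
Step 2 — Component impedances:
  R: Z = R = 200 Ω
  L: Z = jωL = j·628.3·0.0107 = 0 + j6.723 Ω
Step 3 — Series combination: Z_total = R + L = 200 + j6.723 Ω = 200.1∠1.9° Ω.
Step 4 — Source phasor: V = 6.63∠106.8° V = -1.916 + j6.347 V.
Step 5 — Current: I = V / Z = -0.008505 + j0.03202 A = 0.03313∠104.9° A.
Step 6 — Complex power: S = V·I* = 0.2195 + j0.00738 VA.
Step 7 — Real power: P = Re(S) = 0.2195 W.
Step 8 — Reactive power: Q = Im(S) = 0.00738 VAR.
Step 9 — Apparent power: |S| = 0.2197 VA.
Step 10 — Power factor: PF = P/|S| = 0.9994 (lagging).

(a) P = 0.2195 W  (b) Q = 0.00738 VAR  (c) S = 0.2197 VA  (d) PF = 0.9994 (lagging)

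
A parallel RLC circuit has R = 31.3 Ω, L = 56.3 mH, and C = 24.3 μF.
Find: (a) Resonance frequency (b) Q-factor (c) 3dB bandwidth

Step 1 — Resonance: ω₀ = 1/√(LC) = 1/√(0.0563·2.43e-05) = 855 rad/s.
Step 2 — f₀ = ω₀/(2π) = 136.1 Hz.
Step 3 — Parallel Q: Q = R/(ω₀L) = 31.3/(855·0.0563) = 0.6503.
Step 4 — Bandwidth: Δω = ω₀/Q = 1315 rad/s; BW = Δω/(2π) = 209.3 Hz.

(a) f₀ = 136.1 Hz  (b) Q = 0.6503  (c) BW = 209.3 Hz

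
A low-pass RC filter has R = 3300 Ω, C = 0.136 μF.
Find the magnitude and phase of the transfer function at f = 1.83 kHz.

Step 1 — Angular frequency: ω = 2π·1830 = 1.15e+04 rad/s.
Step 2 — Transfer function: H(jω) = 1/(1 + jωRC).
Step 3 — Denominator: 1 + jωRC = 1 + j·1.15e+04·3300·1.36e-07 = 1 + j5.16.
Step 4 — H = 0.03619 - j0.1868.
Step 5 — Magnitude: |H| = 0.1902 (-14.4 dB); phase: φ = -79.0°.

|H| = 0.1902 (-14.4 dB), φ = -79.0°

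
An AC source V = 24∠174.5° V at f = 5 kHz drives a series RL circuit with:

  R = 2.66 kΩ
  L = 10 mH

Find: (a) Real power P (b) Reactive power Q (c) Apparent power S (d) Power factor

Step 1 — Angular frequency: ω = 2π·f = 2π·5000 = 3.142e+04 rad/s.
Step 2 — Component impedances:
  R: Z = R = 2660 Ω
  L: Z = jωL = j·3.142e+04·0.01 = 0 + j314.2 Ω
Step 3 — Series combination: Z_total = R + L = 2660 + j314.2 Ω = 2678∠6.7° Ω.
Step 4 — Source phasor: V = 24∠174.5° V = -23.89 + j2.3 V.
Step 5 — Current: I = V / Z = -0.008757 + j0.001899 A = 0.00896∠167.8° A.
Step 6 — Complex power: S = V·I* = 0.2136 + j0.02522 VA.
Step 7 — Real power: P = Re(S) = 0.2136 W.
Step 8 — Reactive power: Q = Im(S) = 0.02522 VAR.
Step 9 — Apparent power: |S| = 0.215 VA.
Step 10 — Power factor: PF = P/|S| = 0.9931 (lagging).

(a) P = 0.2136 W  (b) Q = 0.02522 VAR  (c) S = 0.215 VA  (d) PF = 0.9931 (lagging)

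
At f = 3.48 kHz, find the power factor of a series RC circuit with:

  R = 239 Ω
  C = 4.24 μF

Step 1 — Angular frequency: ω = 2π·f = 2π·3480 = 2.187e+04 rad/s.
Step 2 — Component impedances:
  R: Z = R = 239 Ω
  C: Z = 1/(jωC) = -j/(ω·C) = 0 - j10.79 Ω
Step 3 — Series combination: Z_total = R + C = 239 - j10.79 Ω = 239.2∠-2.6° Ω.
Step 4 — Power factor: PF = cos(φ) = Re(Z)/|Z| = 239/239.24 = 0.999.
Step 5 — Type: Im(Z) = -10.79 ⇒ leading (phase φ = -2.6°).

PF = 0.999 (leading, φ = -2.6°)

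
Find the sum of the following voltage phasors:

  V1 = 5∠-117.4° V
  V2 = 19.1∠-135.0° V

Step 1 — Convert each phasor to rectangular form:
  V1 = 5·(cos(-117.4°) + j·sin(-117.4°)) = -2.301 - j4.439 V
  V2 = 19.1·(cos(-135.0°) + j·sin(-135.0°)) = -13.51 - j13.51 V
Step 2 — Sum components: V_total = -15.81 - j17.94 V.
Step 3 — Convert to polar: |V_total| = 23.91 V, ∠V_total = -131.4°.

V_total = 23.91∠-131.4° V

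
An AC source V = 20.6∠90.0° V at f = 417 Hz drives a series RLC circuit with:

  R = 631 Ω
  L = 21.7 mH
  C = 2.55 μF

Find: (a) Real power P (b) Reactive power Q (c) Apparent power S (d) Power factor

Step 1 — Angular frequency: ω = 2π·f = 2π·417 = 2620 rad/s.
Step 2 — Component impedances:
  R: Z = R = 631 Ω
  L: Z = jωL = j·2620·0.0217 = 0 + j56.86 Ω
  C: Z = 1/(jωC) = -j/(ω·C) = 0 - j149.7 Ω
Step 3 — Series combination: Z_total = R + L + C = 631 - j92.82 Ω = 637.8∠-8.4° Ω.
Step 4 — Source phasor: V = 20.6∠90.0° V = 0 + j20.6 V.
Step 5 — Current: I = V / Z = -0.0047 + j0.03196 A = 0.0323∠98.4° A.
Step 6 — Complex power: S = V·I* = 0.6583 - j0.09683 VA.
Step 7 — Real power: P = Re(S) = 0.6583 W.
Step 8 — Reactive power: Q = Im(S) = -0.09683 VAR.
Step 9 — Apparent power: |S| = 0.6654 VA.
Step 10 — Power factor: PF = P/|S| = 0.9894 (leading).

(a) P = 0.6583 W  (b) Q = -0.09683 VAR  (c) S = 0.6654 VA  (d) PF = 0.9894 (leading)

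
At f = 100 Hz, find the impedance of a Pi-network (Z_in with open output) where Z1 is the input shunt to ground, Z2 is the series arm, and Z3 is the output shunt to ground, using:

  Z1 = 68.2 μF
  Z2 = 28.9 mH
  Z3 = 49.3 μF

Step 1 — Angular frequency: ω = 2π·f = 2π·100 = 628.3 rad/s.
Step 2 — Component impedances:
  Z1: Z = 1/(jωC) = -j/(ω·C) = 0 - j23.34 Ω
  Z2: Z = jωL = j·628.3·0.0289 = 0 + j18.16 Ω
  Z3: Z = 1/(jωC) = -j/(ω·C) = 0 - j32.28 Ω
Step 3 — With open output, the series arm Z2 and the output shunt Z3 appear in series to ground: Z2 + Z3 = 0 - j14.12 Ω.
Step 4 — Parallel with input shunt Z1: Z_in = Z1 || (Z2 + Z3) = 0 - j8.799 Ω = 8.799∠-90.0° Ω.

Z = 0 - j8.799 Ω = 8.799∠-90.0° Ω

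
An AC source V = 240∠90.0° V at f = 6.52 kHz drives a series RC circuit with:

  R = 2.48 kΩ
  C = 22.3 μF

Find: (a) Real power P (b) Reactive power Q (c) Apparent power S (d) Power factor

Step 1 — Angular frequency: ω = 2π·f = 2π·6520 = 4.097e+04 rad/s.
Step 2 — Component impedances:
  R: Z = R = 2480 Ω
  C: Z = 1/(jωC) = -j/(ω·C) = 0 - j1.095 Ω
Step 3 — Series combination: Z_total = R + C = 2480 - j1.095 Ω = 2480∠-0.0° Ω.
Step 4 — Source phasor: V = 240∠90.0° V = 0 + j240 V.
Step 5 — Current: I = V / Z = -4.271e-05 + j0.09677 A = 0.09677∠90.0° A.
Step 6 — Complex power: S = V·I* = 23.23 - j0.01025 VA.
Step 7 — Real power: P = Re(S) = 23.23 W.
Step 8 — Reactive power: Q = Im(S) = -0.01025 VAR.
Step 9 — Apparent power: |S| = 23.23 VA.
Step 10 — Power factor: PF = P/|S| = 1 (leading).

(a) P = 23.23 W  (b) Q = -0.01025 VAR  (c) S = 23.23 VA  (d) PF = 1 (leading)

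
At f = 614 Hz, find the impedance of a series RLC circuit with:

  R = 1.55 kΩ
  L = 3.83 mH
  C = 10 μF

Step 1 — Angular frequency: ω = 2π·f = 2π·614 = 3858 rad/s.
Step 2 — Component impedances:
  R: Z = R = 1550 Ω
  L: Z = jωL = j·3858·0.00383 = 0 + j14.78 Ω
  C: Z = 1/(jωC) = -j/(ω·C) = 0 - j25.92 Ω
Step 3 — Series combination: Z_total = R + L + C = 1550 - j11.15 Ω = 1550∠-0.4° Ω.

Z = 1550 - j11.15 Ω = 1550∠-0.4° Ω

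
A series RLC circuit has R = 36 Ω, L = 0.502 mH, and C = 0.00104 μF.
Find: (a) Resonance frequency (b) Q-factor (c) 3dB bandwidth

Step 1 — Resonance: ω₀ = 1/√(LC) = 1/√(0.000502·1.04e-09) = 1.384e+06 rad/s.
Step 2 — f₀ = ω₀/(2π) = 2.203e+05 Hz.
Step 3 — Series Q: Q = ω₀L/R = 1.384e+06·0.000502/36 = 19.3.
Step 4 — Bandwidth: Δω = ω₀/Q = 7.171e+04 rad/s; BW = Δω/(2π) = 1.141e+04 Hz.

(a) f₀ = 2.203e+05 Hz  (b) Q = 19.3  (c) BW = 1.141e+04 Hz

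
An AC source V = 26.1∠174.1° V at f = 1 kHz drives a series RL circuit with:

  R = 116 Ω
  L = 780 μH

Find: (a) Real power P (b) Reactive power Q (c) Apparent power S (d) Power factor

Step 1 — Angular frequency: ω = 2π·f = 2π·1000 = 6283 rad/s.
Step 2 — Component impedances:
  R: Z = R = 116 Ω
  L: Z = jωL = j·6283·0.00078 = 0 + j4.901 Ω
Step 3 — Series combination: Z_total = R + L = 116 + j4.901 Ω = 116.1∠2.4° Ω.
Step 4 — Source phasor: V = 26.1∠174.1° V = -25.96 + j2.683 V.
Step 5 — Current: I = V / Z = -0.2224 + j0.03253 A = 0.2248∠171.7° A.
Step 6 — Complex power: S = V·I* = 5.862 + j0.2477 VA.
Step 7 — Real power: P = Re(S) = 5.862 W.
Step 8 — Reactive power: Q = Im(S) = 0.2477 VAR.
Step 9 — Apparent power: |S| = 5.867 VA.
Step 10 — Power factor: PF = P/|S| = 0.9991 (lagging).

(a) P = 5.862 W  (b) Q = 0.2477 VAR  (c) S = 5.867 VA  (d) PF = 0.9991 (lagging)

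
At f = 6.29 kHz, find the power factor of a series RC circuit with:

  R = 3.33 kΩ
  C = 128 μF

Step 1 — Angular frequency: ω = 2π·f = 2π·6290 = 3.952e+04 rad/s.
Step 2 — Component impedances:
  R: Z = R = 3330 Ω
  C: Z = 1/(jωC) = -j/(ω·C) = 0 - j0.1977 Ω
Step 3 — Series combination: Z_total = R + C = 3330 - j0.1977 Ω = 3330∠-0.0° Ω.
Step 4 — Power factor: PF = cos(φ) = Re(Z)/|Z| = 3330/3330 = 1.
Step 5 — Type: Im(Z) = -0.1977 ⇒ leading (phase φ = -0.0°).

PF = 1 (leading, φ = -0.0°)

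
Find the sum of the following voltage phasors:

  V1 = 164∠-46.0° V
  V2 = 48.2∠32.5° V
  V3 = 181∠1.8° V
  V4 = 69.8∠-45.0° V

Step 1 — Convert each phasor to rectangular form:
  V1 = 164·(cos(-46.0°) + j·sin(-46.0°)) = 113.9 - j118 V
  V2 = 48.2·(cos(32.5°) + j·sin(32.5°)) = 40.65 + j25.9 V
  V3 = 181·(cos(1.8°) + j·sin(1.8°)) = 180.9 + j5.685 V
  V4 = 69.8·(cos(-45.0°) + j·sin(-45.0°)) = 49.36 - j49.36 V
Step 2 — Sum components: V_total = 384.8 - j135.7 V.
Step 3 — Convert to polar: |V_total| = 408.1 V, ∠V_total = -19.4°.

V_total = 408.1∠-19.4° V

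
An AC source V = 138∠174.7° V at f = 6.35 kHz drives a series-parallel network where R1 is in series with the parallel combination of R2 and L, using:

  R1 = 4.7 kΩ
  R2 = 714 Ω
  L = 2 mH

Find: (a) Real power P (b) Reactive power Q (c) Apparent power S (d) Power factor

Step 1 — Angular frequency: ω = 2π·f = 2π·6350 = 3.99e+04 rad/s.
Step 2 — Component impedances:
  R1: Z = R = 4700 Ω
  R2: Z = R = 714 Ω
  L: Z = jωL = j·3.99e+04·0.002 = 0 + j79.8 Ω
Step 3 — Parallel branch: R2 || L = 1/(1/R2 + 1/L) = 8.808 + j78.81 Ω.
Step 4 — Series with R1: Z_total = R1 + (R2 || L) = 4709 + j78.81 Ω = 4709∠1.0° Ω.
Step 5 — Source phasor: V = 138∠174.7° V = -137.4 + j12.75 V.
Step 6 — Current: I = V / Z = -0.02913 + j0.003195 A = 0.0293∠173.7° A.
Step 7 — Complex power: S = V·I* = 4.043 + j0.06767 VA.
Step 8 — Real power: P = Re(S) = 4.043 W.
Step 9 — Reactive power: Q = Im(S) = 0.06767 VAR.
Step 10 — Apparent power: |S| = 4.044 VA.
Step 11 — Power factor: PF = P/|S| = 0.9999 (lagging).

(a) P = 4.043 W  (b) Q = 0.06767 VAR  (c) S = 4.044 VA  (d) PF = 0.9999 (lagging)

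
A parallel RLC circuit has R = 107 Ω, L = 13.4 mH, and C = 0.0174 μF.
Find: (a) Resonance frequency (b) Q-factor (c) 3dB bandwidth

Step 1 — Resonance: ω₀ = 1/√(LC) = 1/√(0.0134·1.74e-08) = 6.549e+04 rad/s.
Step 2 — f₀ = ω₀/(2π) = 1.042e+04 Hz.
Step 3 — Parallel Q: Q = R/(ω₀L) = 107/(6.549e+04·0.0134) = 0.1219.
Step 4 — Bandwidth: Δω = ω₀/Q = 5.371e+05 rad/s; BW = Δω/(2π) = 8.548e+04 Hz.

(a) f₀ = 1.042e+04 Hz  (b) Q = 0.1219  (c) BW = 8.548e+04 Hz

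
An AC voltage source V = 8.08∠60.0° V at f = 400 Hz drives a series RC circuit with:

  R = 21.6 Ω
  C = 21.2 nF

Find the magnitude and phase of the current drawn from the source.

Step 1 — Angular frequency: ω = 2π·f = 2π·400 = 2513 rad/s.
Step 2 — Component impedances:
  R: Z = R = 21.6 Ω
  C: Z = 1/(jωC) = -j/(ω·C) = 0 - j1.877e+04 Ω
Step 3 — Series combination: Z_total = R + C = 21.6 - j1.877e+04 Ω = 1.877e+04∠-89.9° Ω.
Step 4 — Source phasor: V = 8.08∠60.0° V = 4.04 + j6.997 V.
Step 5 — Ohm's law: I = V / Z_total = (4.04 + j6.997) / (21.6 - j1.877e+04) = -0.0003726 + j0.0002157 A.
Step 6 — Convert to polar: |I| = 0.0004305 A, ∠I = 149.9°.

I = 0.0004305∠149.9° A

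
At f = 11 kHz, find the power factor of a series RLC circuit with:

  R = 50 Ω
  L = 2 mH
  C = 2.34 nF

Step 1 — Angular frequency: ω = 2π·f = 2π·1.1e+04 = 6.912e+04 rad/s.
Step 2 — Component impedances:
  R: Z = R = 50 Ω
  L: Z = jωL = j·6.912e+04·0.002 = 0 + j138.2 Ω
  C: Z = 1/(jωC) = -j/(ω·C) = 0 - j6183 Ω
Step 3 — Series combination: Z_total = R + L + C = 50 - j6045 Ω = 6045∠-89.5° Ω.
Step 4 — Power factor: PF = cos(φ) = Re(Z)/|Z| = 50/6045 = 0.008271.
Step 5 — Type: Im(Z) = -6045 ⇒ leading (phase φ = -89.5°).

PF = 0.008271 (leading, φ = -89.5°)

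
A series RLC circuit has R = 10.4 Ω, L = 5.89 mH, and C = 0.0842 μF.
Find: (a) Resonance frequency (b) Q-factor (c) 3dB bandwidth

Step 1 — Resonance: ω₀ = 1/√(LC) = 1/√(0.00589·8.42e-08) = 4.49e+04 rad/s.
Step 2 — f₀ = ω₀/(2π) = 7147 Hz.
Step 3 — Series Q: Q = ω₀L/R = 4.49e+04·0.00589/10.4 = 25.43.
Step 4 — Bandwidth: Δω = ω₀/Q = 1766 rad/s; BW = Δω/(2π) = 281 Hz.

(a) f₀ = 7147 Hz  (b) Q = 25.43  (c) BW = 281 Hz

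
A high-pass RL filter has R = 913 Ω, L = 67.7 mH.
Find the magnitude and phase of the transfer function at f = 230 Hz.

Step 1 — Angular frequency: ω = 2π·230 = 1445 rad/s.
Step 2 — Transfer function: H(jω) = jωL/(R + jωL).
Step 3 — Numerator jωL = j·97.84; denominator R + jωL = 913 + j97.84.
Step 4 — H = 0.01135 + j0.1059.
Step 5 — Magnitude: |H| = 0.1065 (-19.4 dB); phase: φ = 83.9°.

|H| = 0.1065 (-19.4 dB), φ = 83.9°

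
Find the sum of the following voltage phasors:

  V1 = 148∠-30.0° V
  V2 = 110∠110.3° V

Step 1 — Convert each phasor to rectangular form:
  V1 = 148·(cos(-30.0°) + j·sin(-30.0°)) = 128.2 - j74 V
  V2 = 110·(cos(110.3°) + j·sin(110.3°)) = -38.16 + j103.2 V
Step 2 — Sum components: V_total = 90.01 + j29.17 V.
Step 3 — Convert to polar: |V_total| = 94.62 V, ∠V_total = 18.0°.

V_total = 94.62∠18.0° V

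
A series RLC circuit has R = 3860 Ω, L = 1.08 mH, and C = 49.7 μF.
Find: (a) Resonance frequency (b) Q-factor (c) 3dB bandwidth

Step 1 — Resonance condition Im(Z)=0 gives ω₀ = 1/√(LC).
Step 2 — ω₀ = 1/√(0.00108·4.97e-05) = 4316 rad/s.
Step 3 — f₀ = ω₀/(2π) = 687 Hz.
Step 4 — Series Q: Q = ω₀L/R = 4316·0.00108/3860 = 0.001208.
Step 5 — 3dB bandwidth: Δω = ω₀/Q = 3.574e+06 rad/s; BW = Δω/(2π) = 5.688e+05 Hz.

(a) f₀ = 687 Hz  (b) Q = 0.001208  (c) BW = 5.688e+05 Hz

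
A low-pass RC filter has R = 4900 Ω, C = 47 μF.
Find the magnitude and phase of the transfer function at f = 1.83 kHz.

Step 1 — Angular frequency: ω = 2π·1830 = 1.15e+04 rad/s.
Step 2 — Transfer function: H(jω) = 1/(1 + jωRC).
Step 3 — Denominator: 1 + jωRC = 1 + j·1.15e+04·4900·4.7e-05 = 1 + j2648.
Step 4 — H = 1.426e-07 - j0.0003776.
Step 5 — Magnitude: |H| = 0.0003776 (-68.5 dB); phase: φ = -90.0°.

|H| = 0.0003776 (-68.5 dB), φ = -90.0°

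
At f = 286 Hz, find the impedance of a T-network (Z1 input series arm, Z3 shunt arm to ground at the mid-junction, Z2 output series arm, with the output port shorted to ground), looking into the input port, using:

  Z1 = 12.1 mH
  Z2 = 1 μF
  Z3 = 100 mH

Step 1 — Angular frequency: ω = 2π·f = 2π·286 = 1797 rad/s.
Step 2 — Component impedances:
  Z1: Z = jωL = j·1797·0.0121 = 0 + j21.74 Ω
  Z2: Z = 1/(jωC) = -j/(ω·C) = 0 - j556.5 Ω
  Z3: Z = jωL = j·1797·0.1 = 0 + j179.7 Ω
Step 3 — With the output port shorted to ground, the output series arm Z2 runs from the junction to ground; the shunt arm Z3 also runs from the junction to ground. They appear in parallel: Z3 || Z2 = 0 + j265.4 Ω.
Step 4 — Series with input arm Z1: Z_in = Z1 + (Z3 || Z2) = 0 + j287.1 Ω = 287.1∠90.0° Ω.

Z = 0 + j287.1 Ω = 287.1∠90.0° Ω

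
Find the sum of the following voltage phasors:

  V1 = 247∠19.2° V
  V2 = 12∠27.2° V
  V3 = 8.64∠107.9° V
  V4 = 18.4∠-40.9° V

Step 1 — Convert each phasor to rectangular form:
  V1 = 247·(cos(19.2°) + j·sin(19.2°)) = 233.3 + j81.23 V
  V2 = 12·(cos(27.2°) + j·sin(27.2°)) = 10.67 + j5.485 V
  V3 = 8.64·(cos(107.9°) + j·sin(107.9°)) = -2.656 + j8.222 V
  V4 = 18.4·(cos(-40.9°) + j·sin(-40.9°)) = 13.91 - j12.05 V
Step 2 — Sum components: V_total = 255.2 + j82.89 V.
Step 3 — Convert to polar: |V_total| = 268.3 V, ∠V_total = 18.0°.

V_total = 268.3∠18.0° V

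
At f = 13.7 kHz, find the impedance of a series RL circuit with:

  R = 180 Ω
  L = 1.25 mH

Step 1 — Angular frequency: ω = 2π·f = 2π·1.37e+04 = 8.608e+04 rad/s.
Step 2 — Component impedances:
  R: Z = R = 180 Ω
  L: Z = jωL = j·8.608e+04·0.00125 = 0 + j107.6 Ω
Step 3 — Series combination: Z_total = R + L = 180 + j107.6 Ω = 209.7∠30.9° Ω.

Z = 180 + j107.6 Ω = 209.7∠30.9° Ω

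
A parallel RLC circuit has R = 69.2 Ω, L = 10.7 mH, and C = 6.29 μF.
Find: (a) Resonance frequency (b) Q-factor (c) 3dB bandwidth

Step 1 — Resonance: ω₀ = 1/√(LC) = 1/√(0.0107·6.29e-06) = 3855 rad/s.
Step 2 — f₀ = ω₀/(2π) = 613.5 Hz.
Step 3 — Parallel Q: Q = R/(ω₀L) = 69.2/(3855·0.0107) = 1.678.
Step 4 — Bandwidth: Δω = ω₀/Q = 2297 rad/s; BW = Δω/(2π) = 365.6 Hz.

(a) f₀ = 613.5 Hz  (b) Q = 1.678  (c) BW = 365.6 Hz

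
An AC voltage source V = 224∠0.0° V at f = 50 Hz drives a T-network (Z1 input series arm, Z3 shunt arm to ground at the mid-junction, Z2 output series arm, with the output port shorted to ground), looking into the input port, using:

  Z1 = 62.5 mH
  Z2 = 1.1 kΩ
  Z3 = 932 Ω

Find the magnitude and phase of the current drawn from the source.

Step 1 — Angular frequency: ω = 2π·f = 2π·50 = 314.2 rad/s.
Step 2 — Component impedances:
  Z1: Z = jωL = j·314.2·0.0625 = 0 + j19.63 Ω
  Z2: Z = R = 1100 Ω
  Z3: Z = R = 932 Ω
Step 3 — With the output port shorted to ground, the output series arm Z2 runs from the junction to ground; the shunt arm Z3 also runs from the junction to ground. They appear in parallel: Z3 || Z2 = 504.5 Ω.
Step 4 — Series with input arm Z1: Z_in = Z1 + (Z3 || Z2) = 504.5 + j19.63 Ω = 504.9∠2.2° Ω.
Step 5 — Source phasor: V = 224∠0.0° V = 224 V.
Step 6 — Ohm's law: I = V / Z_total = (224) / (504.5 + j19.63) = 0.4433 - j0.01725 A.
Step 7 — Convert to polar: |I| = 0.4436 A, ∠I = -2.2°.

I = 0.4436∠-2.2° A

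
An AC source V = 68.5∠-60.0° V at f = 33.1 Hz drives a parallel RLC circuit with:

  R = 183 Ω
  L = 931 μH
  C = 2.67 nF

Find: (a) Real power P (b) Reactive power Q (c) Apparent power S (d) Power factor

Step 1 — Angular frequency: ω = 2π·f = 2π·33.1 = 208 rad/s.
Step 2 — Component impedances:
  R: Z = R = 183 Ω
  L: Z = jωL = j·208·0.000931 = 0 + j0.1936 Ω
  C: Z = 1/(jωC) = -j/(ω·C) = 0 - j1.801e+06 Ω
Step 3 — Parallel combination: 1/Z_total = 1/R + 1/L + 1/C; Z_total = 0.0002049 + j0.1936 Ω = 0.1936∠89.9° Ω.
Step 4 — Source phasor: V = 68.5∠-60.0° V = 34.25 - j59.32 V.
Step 5 — Current: I = V / Z = -306.2 - j177.2 A = 353.8∠-149.9° A.
Step 6 — Complex power: S = V·I* = 25.64 + j2.423e+04 VA.
Step 7 — Real power: P = Re(S) = 25.64 W.
Step 8 — Reactive power: Q = Im(S) = 2.423e+04 VAR.
Step 9 — Apparent power: |S| = 2.423e+04 VA.
Step 10 — Power factor: PF = P/|S| = 0.001058 (lagging).

(a) P = 25.64 W  (b) Q = 2.423e+04 VAR  (c) S = 2.423e+04 VA  (d) PF = 0.001058 (lagging)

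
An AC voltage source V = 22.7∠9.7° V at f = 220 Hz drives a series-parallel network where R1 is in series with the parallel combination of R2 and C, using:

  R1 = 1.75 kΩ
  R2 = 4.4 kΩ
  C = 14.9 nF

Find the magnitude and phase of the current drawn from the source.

Step 1 — Angular frequency: ω = 2π·f = 2π·220 = 1382 rad/s.
Step 2 — Component impedances:
  R1: Z = R = 1750 Ω
  R2: Z = R = 4400 Ω
  C: Z = 1/(jωC) = -j/(ω·C) = 0 - j4.855e+04 Ω
Step 3 — Parallel branch: R2 || C = 1/(1/R2 + 1/C) = 4364 - j395.5 Ω.
Step 4 — Series with R1: Z_total = R1 + (R2 || C) = 6114 - j395.5 Ω = 6127∠-3.7° Ω.
Step 5 — Source phasor: V = 22.7∠9.7° V = 22.38 + j3.825 V.
Step 6 — Ohm's law: I = V / Z_total = (22.38 + j3.825) / (6114 - j395.5) = 0.003604 + j0.0008587 A.
Step 7 — Convert to polar: |I| = 0.003705 A, ∠I = 13.4°.

I = 0.003705∠13.4° A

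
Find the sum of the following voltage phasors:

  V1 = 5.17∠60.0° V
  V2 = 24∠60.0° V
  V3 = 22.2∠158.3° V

Step 1 — Convert each phasor to rectangular form:
  V1 = 5.17·(cos(60.0°) + j·sin(60.0°)) = 2.585 + j4.477 V
  V2 = 24·(cos(60.0°) + j·sin(60.0°)) = 12 + j20.78 V
  V3 = 22.2·(cos(158.3°) + j·sin(158.3°)) = -20.63 + j8.208 V
Step 2 — Sum components: V_total = -6.042 + j33.47 V.
Step 3 — Convert to polar: |V_total| = 34.01 V, ∠V_total = 100.2°.

V_total = 34.01∠100.2° V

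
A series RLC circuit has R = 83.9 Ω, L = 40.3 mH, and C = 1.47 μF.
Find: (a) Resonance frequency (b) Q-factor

Step 1 — Resonance condition Im(Z)=0 gives ω₀ = 1/√(LC).
Step 2 — ω₀ = 1/√(0.0403·1.47e-06) = 4109 rad/s.
Step 3 — f₀ = ω₀/(2π) = 653.9 Hz.
Step 4 — Series Q: Q = ω₀L/R = 4109·0.0403/83.9 = 1.973.

(a) f₀ = 653.9 Hz  (b) Q = 1.973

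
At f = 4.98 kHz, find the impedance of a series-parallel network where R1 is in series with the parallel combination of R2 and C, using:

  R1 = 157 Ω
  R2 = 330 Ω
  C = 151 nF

Step 1 — Angular frequency: ω = 2π·f = 2π·4980 = 3.129e+04 rad/s.
Step 2 — Component impedances:
  R1: Z = R = 157 Ω
  R2: Z = R = 330 Ω
  C: Z = 1/(jωC) = -j/(ω·C) = 0 - j211.6 Ω
Step 3 — Parallel branch: R2 || C = 1/(1/R2 + 1/C) = 96.18 - j150 Ω.
Step 4 — Series with R1: Z_total = R1 + (R2 || C) = 253.2 - j150 Ω = 294.3∠-30.6° Ω.

Z = 253.2 - j150 Ω = 294.3∠-30.6° Ω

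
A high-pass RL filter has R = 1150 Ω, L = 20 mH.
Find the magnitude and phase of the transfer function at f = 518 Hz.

Step 1 — Angular frequency: ω = 2π·518 = 3255 rad/s.
Step 2 — Transfer function: H(jω) = jωL/(R + jωL).
Step 3 — Numerator jωL = j·65.09; denominator R + jωL = 1150 + j65.09.
Step 4 — H = 0.003194 + j0.05642.
Step 5 — Magnitude: |H| = 0.05651 (-25.0 dB); phase: φ = 86.8°.

|H| = 0.05651 (-25.0 dB), φ = 86.8°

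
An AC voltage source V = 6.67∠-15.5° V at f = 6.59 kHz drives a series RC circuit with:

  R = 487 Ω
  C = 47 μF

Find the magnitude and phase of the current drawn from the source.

Step 1 — Angular frequency: ω = 2π·f = 2π·6590 = 4.141e+04 rad/s.
Step 2 — Component impedances:
  R: Z = R = 487 Ω
  C: Z = 1/(jωC) = -j/(ω·C) = 0 - j0.5139 Ω
Step 3 — Series combination: Z_total = R + C = 487 - j0.5139 Ω = 487∠-0.1° Ω.
Step 4 — Source phasor: V = 6.67∠-15.5° V = 6.427 - j1.782 V.
Step 5 — Ohm's law: I = V / Z_total = (6.427 - j1.782) / (487 - j0.5139) = 0.0132 - j0.003646 A.
Step 6 — Convert to polar: |I| = 0.0137 A, ∠I = -15.4°.

I = 0.0137∠-15.4° A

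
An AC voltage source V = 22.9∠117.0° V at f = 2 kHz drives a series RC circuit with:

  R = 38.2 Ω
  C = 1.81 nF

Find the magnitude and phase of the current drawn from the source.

Step 1 — Angular frequency: ω = 2π·f = 2π·2000 = 1.257e+04 rad/s.
Step 2 — Component impedances:
  R: Z = R = 38.2 Ω
  C: Z = 1/(jωC) = -j/(ω·C) = 0 - j4.397e+04 Ω
Step 3 — Series combination: Z_total = R + C = 38.2 - j4.397e+04 Ω = 4.397e+04∠-90.0° Ω.
Step 4 — Source phasor: V = 22.9∠117.0° V = -10.4 + j20.4 V.
Step 5 — Ohm's law: I = V / Z_total = (-10.4 + j20.4) / (38.2 - j4.397e+04) = -0.0004643 - j0.0002361 A.
Step 6 — Convert to polar: |I| = 0.0005209 A, ∠I = -153.0°.

I = 0.0005209∠-153.0° A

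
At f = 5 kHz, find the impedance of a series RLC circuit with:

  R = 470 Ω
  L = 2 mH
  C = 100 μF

Step 1 — Angular frequency: ω = 2π·f = 2π·5000 = 3.142e+04 rad/s.
Step 2 — Component impedances:
  R: Z = R = 470 Ω
  L: Z = jωL = j·3.142e+04·0.002 = 0 + j62.83 Ω
  C: Z = 1/(jωC) = -j/(ω·C) = 0 - j0.3183 Ω
Step 3 — Series combination: Z_total = R + L + C = 470 + j62.51 Ω = 474.1∠7.6° Ω.

Z = 470 + j62.51 Ω = 474.1∠7.6° Ω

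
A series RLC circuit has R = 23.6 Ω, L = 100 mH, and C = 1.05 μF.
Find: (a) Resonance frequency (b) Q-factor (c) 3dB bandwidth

Step 1 — Resonance condition Im(Z)=0 gives ω₀ = 1/√(LC).
Step 2 — ω₀ = 1/√(0.1·1.05e-06) = 3086 rad/s.
Step 3 — f₀ = ω₀/(2π) = 491.2 Hz.
Step 4 — Series Q: Q = ω₀L/R = 3086·0.1/23.6 = 13.08.
Step 5 — 3dB bandwidth: Δω = ω₀/Q = 236 rad/s; BW = Δω/(2π) = 37.56 Hz.

(a) f₀ = 491.2 Hz  (b) Q = 13.08  (c) BW = 37.56 Hz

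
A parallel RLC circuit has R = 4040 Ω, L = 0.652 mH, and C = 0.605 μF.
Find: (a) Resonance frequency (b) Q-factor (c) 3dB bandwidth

Step 1 — Resonance: ω₀ = 1/√(LC) = 1/√(0.000652·6.05e-07) = 5.035e+04 rad/s.
Step 2 — f₀ = ω₀/(2π) = 8013 Hz.
Step 3 — Parallel Q: Q = R/(ω₀L) = 4040/(5.035e+04·0.000652) = 123.1.
Step 4 — Bandwidth: Δω = ω₀/Q = 409.1 rad/s; BW = Δω/(2π) = 65.12 Hz.

(a) f₀ = 8013 Hz  (b) Q = 123.1  (c) BW = 65.12 Hz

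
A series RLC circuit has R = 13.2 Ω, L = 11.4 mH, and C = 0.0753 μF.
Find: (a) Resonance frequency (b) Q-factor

Step 1 — Resonance condition Im(Z)=0 gives ω₀ = 1/√(LC).
Step 2 — ω₀ = 1/√(0.0114·7.53e-08) = 3.413e+04 rad/s.
Step 3 — f₀ = ω₀/(2π) = 5432 Hz.
Step 4 — Series Q: Q = ω₀L/R = 3.413e+04·0.0114/13.2 = 29.48.

(a) f₀ = 5432 Hz  (b) Q = 29.48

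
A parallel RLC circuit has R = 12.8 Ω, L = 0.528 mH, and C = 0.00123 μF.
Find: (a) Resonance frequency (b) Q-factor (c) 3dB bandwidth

Step 1 — Resonance: ω₀ = 1/√(LC) = 1/√(0.000528·1.23e-09) = 1.241e+06 rad/s.
Step 2 — f₀ = ω₀/(2π) = 1.975e+05 Hz.
Step 3 — Parallel Q: Q = R/(ω₀L) = 12.8/(1.241e+06·0.000528) = 0.01954.
Step 4 — Bandwidth: Δω = ω₀/Q = 6.352e+07 rad/s; BW = Δω/(2π) = 1.011e+07 Hz.

(a) f₀ = 1.975e+05 Hz  (b) Q = 0.01954  (c) BW = 1.011e+07 Hz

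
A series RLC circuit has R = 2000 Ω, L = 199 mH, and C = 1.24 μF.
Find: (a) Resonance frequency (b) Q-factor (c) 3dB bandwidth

Step 1 — Resonance: ω₀ = 1/√(LC) = 1/√(0.199·1.24e-06) = 2013 rad/s.
Step 2 — f₀ = ω₀/(2π) = 320.4 Hz.
Step 3 — Series Q: Q = ω₀L/R = 2013·0.199/2000 = 0.2003.
Step 4 — Bandwidth: Δω = ω₀/Q = 1.005e+04 rad/s; BW = Δω/(2π) = 1600 Hz.

(a) f₀ = 320.4 Hz  (b) Q = 0.2003  (c) BW = 1600 Hz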